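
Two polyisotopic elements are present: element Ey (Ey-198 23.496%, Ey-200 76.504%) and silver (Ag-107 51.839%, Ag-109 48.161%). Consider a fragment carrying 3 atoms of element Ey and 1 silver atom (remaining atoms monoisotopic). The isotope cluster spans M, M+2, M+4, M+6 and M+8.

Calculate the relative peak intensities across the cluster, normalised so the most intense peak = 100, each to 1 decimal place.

Element Ey pattern (n=3): 0.01297125 : 0.12670486 : 0.41255654 : 0.44776736
Silver pattern (n=1): 0.51839 : 0.48161
Convolve the two distributions (both contribute in 2-u steps):
  M: 0.01297125×0.51839 = 0.006724
  M+2: 0.01297125×0.48161 + 0.12670486×0.51839 = 0.071930
  M+4: 0.12670486×0.48161 + 0.41255654×0.51839 = 0.274888
  M+6: 0.41255654×0.48161 + 0.44776736×0.51839 = 0.430809
  M+8: 0.44776736×0.48161 = 0.215649
Scale to base peak (0.430809) = 100: 1.6 : 16.7 : 63.8 : 100.0 : 50.1

1.6 : 16.7 : 63.8 : 100.0 : 50.1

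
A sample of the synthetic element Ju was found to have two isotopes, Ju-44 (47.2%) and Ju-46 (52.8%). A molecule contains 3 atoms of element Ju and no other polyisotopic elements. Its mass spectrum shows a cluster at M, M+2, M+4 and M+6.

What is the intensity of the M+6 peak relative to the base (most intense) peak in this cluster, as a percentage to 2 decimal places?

37.29%

(0.472 + 0.528)^3 gives M 0.1052, M+2 0.3529, M+4 0.3948, M+6 0.1472; the largest is M+4.
P(M+4) = C(3,2) × 0.472^1 × 0.528^2 = 3 × 0.4720 × 0.278784 = 0.394758 (base)
P(M+6) = C(3,3) × 0.472^0 × 0.528^3 = 1 × 1.0000 × 0.14719795 = 0.147198
Relative intensity = 0.147198 / 0.394758 × 100 = 37.29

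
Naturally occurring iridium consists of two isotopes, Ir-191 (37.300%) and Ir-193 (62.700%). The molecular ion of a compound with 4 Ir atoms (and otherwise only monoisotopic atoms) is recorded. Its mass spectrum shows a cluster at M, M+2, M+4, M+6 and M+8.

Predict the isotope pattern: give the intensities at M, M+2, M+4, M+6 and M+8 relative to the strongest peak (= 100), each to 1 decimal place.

Each Ir atom is independently Ir-191 (p = 0.37300) or Ir-193 (q = 0.62700); the cluster is the binomial expansion (p + q)^4.
P(M) = 0.37300^4 = 0.019357
P(M+2) = 4 × 0.37300^3 × 0.62700^1 = 0.130153
P(M+4) = 6 × 0.37300^2 × 0.62700^2 = 0.328174
P(M+6) = 4 × 0.37300^1 × 0.62700^3 = 0.367766
P(M+8) = 0.62700^4 = 0.154550
The M+6 peak is largest (0.367766); scaling to 100 gives 5.3 : 35.4 : 89.2 : 100.0 : 42.0.

5.3 : 35.4 : 89.2 : 100.0 : 42.0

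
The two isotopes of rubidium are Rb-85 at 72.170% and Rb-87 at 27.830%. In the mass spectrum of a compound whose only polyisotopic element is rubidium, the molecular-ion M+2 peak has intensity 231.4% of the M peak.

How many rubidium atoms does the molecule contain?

The M+2/M ratio from n Rb atoms is n · q/p = n · 0.27830/0.72170.
n = 2.314 × 0.72170/0.27830 = 6.00 ≈ 6

6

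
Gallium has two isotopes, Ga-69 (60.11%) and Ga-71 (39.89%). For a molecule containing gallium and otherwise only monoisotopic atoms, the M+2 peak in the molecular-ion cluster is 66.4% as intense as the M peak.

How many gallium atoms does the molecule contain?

1

For n independent Ga atoms, I(M+2)/I(M) = n · (abundance Ga-71) / (abundance Ga-69) = n · 0.3989/0.6011.
n = 0.664 × 0.6011/0.3989 = 1.00 ≈ 1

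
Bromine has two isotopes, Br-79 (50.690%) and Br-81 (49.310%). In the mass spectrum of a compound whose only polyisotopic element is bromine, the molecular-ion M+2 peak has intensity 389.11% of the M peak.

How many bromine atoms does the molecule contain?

4

With n Br atoms, P(M+2)/P(M) = C(n,1)·p^(n−1)q / p^n = n·q/p = n · 0.49310/0.50690.
n = 3.8911 × 0.50690/0.49310 = 4.00 ≈ 4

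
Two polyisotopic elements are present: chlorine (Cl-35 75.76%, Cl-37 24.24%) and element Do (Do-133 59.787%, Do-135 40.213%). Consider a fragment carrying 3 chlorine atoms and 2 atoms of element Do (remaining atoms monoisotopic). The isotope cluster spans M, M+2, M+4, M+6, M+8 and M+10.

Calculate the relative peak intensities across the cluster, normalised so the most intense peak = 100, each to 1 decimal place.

43.4 : 100.0 : 89.0 : 38.2 : 7.9 : 0.6

Chlorine pattern (n=3): 0.4348304 : 0.41738208 : 0.13354464 : 0.01424288
Element Do pattern (n=2): 0.35744854 : 0.48084293 : 0.16170854
Convolve the two distributions (both contribute in 2-u steps):
  M: 0.4348304×0.35744854 = 0.155429
  M+2: 0.4348304×0.48084293 + 0.41738208×0.35744854 = 0.358278
  M+4: 0.4348304×0.16170854 + 0.41738208×0.48084293 + 0.13354464×0.35744854 = 0.318746
  M+6: 0.41738208×0.16170854 + 0.13354464×0.48084293 + 0.01424288×0.35744854 = 0.136799
  M+8: 0.13354464×0.16170854 + 0.01424288×0.48084293 = 0.028444
  M+10: 0.01424288×0.16170854 = 0.002303
Scale to base peak (0.358278) = 100: 43.4 : 100.0 : 89.0 : 38.2 : 7.9 : 0.6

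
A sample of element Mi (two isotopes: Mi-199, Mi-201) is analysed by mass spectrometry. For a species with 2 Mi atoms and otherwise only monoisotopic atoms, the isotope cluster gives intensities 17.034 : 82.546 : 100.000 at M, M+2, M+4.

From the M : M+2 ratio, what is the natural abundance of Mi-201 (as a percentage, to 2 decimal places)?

If p is the fraction of Mi that is Mi-199, then I(M+2)/I(M) = [C(2,1)·p^1·(1−p)] / p^2 = 2·(1−p)/p = 82.546/17.034 = 4.8460
(1−p)/p = 4.8460/2 = 2.4230  ⇒  p = 1/(1 + 2.4230) = 0.2921
Mi-199: 29.21%, Mi-201: 70.79%.

70.79%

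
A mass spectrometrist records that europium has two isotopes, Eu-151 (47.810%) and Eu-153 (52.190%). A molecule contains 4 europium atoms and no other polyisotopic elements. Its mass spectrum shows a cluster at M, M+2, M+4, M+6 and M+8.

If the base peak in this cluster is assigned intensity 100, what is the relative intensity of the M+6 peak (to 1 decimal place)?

(0.47810 + 0.52190)^4 gives M 0.0522, M+2 0.2281, M+4 0.3736, M+6 0.2719, M+8 0.0742; the largest is M+4.
P(M+4) = C(4,2) × 0.47810^2 × 0.52190^2 = 6 × 0.22857961 × 0.27237961 = 0.373563 (base)
P(M+6) = C(4,3) × 0.47810^1 × 0.52190^3 = 4 × 0.4781 × 0.14215492 = 0.271857
Relative intensity = 0.271857 / 0.373563 × 100 = 72.8

72.8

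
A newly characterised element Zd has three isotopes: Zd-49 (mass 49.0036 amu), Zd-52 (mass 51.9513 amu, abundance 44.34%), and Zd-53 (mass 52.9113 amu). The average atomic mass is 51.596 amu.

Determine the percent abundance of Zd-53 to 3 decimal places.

32.894%

Let x and y be the fractions of Zd-49 and Zd-53. Then x + y = 1 − 0.4434 = 0.5566 and 49.0036x + 52.9113y = 51.596 − 0.4434×51.9513 = 28.56079358.
Substituting: 49.0036x + 52.9113(0.5566 − x) = 28.56079358
(49.0036 − 52.9113)x = -0.889636  ⇒  x = 0.22766, y = 0.32894
Zd-49: 22.766%, Zd-53: 32.894%.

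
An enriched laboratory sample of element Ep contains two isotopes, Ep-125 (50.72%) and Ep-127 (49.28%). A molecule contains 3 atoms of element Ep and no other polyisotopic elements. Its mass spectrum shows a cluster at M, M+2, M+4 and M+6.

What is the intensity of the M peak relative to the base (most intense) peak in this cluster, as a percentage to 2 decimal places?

34.31%

Term probabilities: M 0.1305, M+2 0.3803, M+4 0.3695, M+6 0.1197. Base peak = M+2.
P(M+2) = C(3,1) × 0.5072^2 × 0.4928^1 = 3 × 0.25725184 × 0.4928 = 0.380321 (base)
P(M) = C(3,0) × 0.5072^3 × 0.4928^0 = 1 × 0.13047813 × 1.0000 = 0.130478
Relative intensity = 0.130478 / 0.380321 × 100 = 34.31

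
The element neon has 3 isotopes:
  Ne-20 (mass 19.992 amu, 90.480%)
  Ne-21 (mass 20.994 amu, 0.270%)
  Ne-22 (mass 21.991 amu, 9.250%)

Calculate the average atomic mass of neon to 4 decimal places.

The abundance-weighted mean is 0.90480 × 19.992 + 0.00270 × 20.994 + 0.09250 × 21.991
= 18.08876 + 0.05668 + 2.03417 = 20.17961 amu

20.1796 amu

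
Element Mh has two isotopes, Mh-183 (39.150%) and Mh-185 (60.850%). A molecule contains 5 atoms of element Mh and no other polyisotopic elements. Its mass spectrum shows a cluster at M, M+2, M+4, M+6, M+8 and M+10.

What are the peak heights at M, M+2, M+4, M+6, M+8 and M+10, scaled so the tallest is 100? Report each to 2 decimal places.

The 5 Mh atoms are independent, so intensities follow the terms of (0.39150 + 0.60850)^5.
P(M) = 0.39150^5 = 0.009197
P(M+2) = 5 × 0.39150^4 × 0.60850^1 = 0.071476
P(M+4) = 10 × 0.39150^3 × 0.60850^2 = 0.222186
P(M+6) = 10 × 0.39150^2 × 0.60850^3 = 0.345339
P(M+8) = 5 × 0.39150^1 × 0.60850^4 = 0.268376
P(M+10) = 0.60850^5 = 0.083426
The M+6 peak is largest (0.345339); scaling to 100 gives 2.66 : 20.70 : 64.34 : 100.00 : 77.71 : 24.16.

2.66 : 20.70 : 64.34 : 100.00 : 77.71 : 24.16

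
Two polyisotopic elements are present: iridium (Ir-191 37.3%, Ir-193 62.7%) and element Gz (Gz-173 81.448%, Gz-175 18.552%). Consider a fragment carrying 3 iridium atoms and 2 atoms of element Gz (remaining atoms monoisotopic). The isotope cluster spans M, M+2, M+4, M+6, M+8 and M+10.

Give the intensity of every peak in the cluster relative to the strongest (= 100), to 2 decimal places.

Iridium pattern (n=3): 0.05189512 : 0.26170165 : 0.43991135 : 0.24649188
Element Gz pattern (n=2): 0.66337767 : 0.30220466 : 0.03441767
Convolve the two distributions (both contribute in 2-u steps):
  M: 0.05189512×0.66337767 = 0.034426
  M+2: 0.05189512×0.30220466 + 0.26170165×0.66337767 = 0.189290
  M+4: 0.05189512×0.03441767 + 0.26170165×0.30220466 + 0.43991135×0.66337767 = 0.372701
  M+6: 0.26170165×0.03441767 + 0.43991135×0.30220466 + 0.24649188×0.66337767 = 0.305468
  M+8: 0.43991135×0.03441767 + 0.24649188×0.30220466 = 0.089632
  M+10: 0.24649188×0.03441767 = 0.008484
Scale to base peak (0.372701) = 100: 9.24 : 50.79 : 100.00 : 81.96 : 24.05 : 2.28

9.24 : 50.79 : 100.00 : 81.96 : 24.05 : 2.28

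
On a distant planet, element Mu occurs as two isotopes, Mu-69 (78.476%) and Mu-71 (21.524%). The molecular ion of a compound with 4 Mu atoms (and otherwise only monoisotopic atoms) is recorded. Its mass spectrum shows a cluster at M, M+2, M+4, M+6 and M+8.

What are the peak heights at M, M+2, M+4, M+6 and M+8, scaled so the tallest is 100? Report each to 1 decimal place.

Expanding (0.78476 + 0.21524)^4:
P(M) = 0.78476^4 = 0.379269
P(M+2) = 4 × 0.78476^3 × 0.21524^1 = 0.416096
P(M+4) = 6 × 0.78476^2 × 0.21524^2 = 0.171187
P(M+6) = 4 × 0.78476^1 × 0.21524^3 = 0.031302
P(M+8) = 0.21524^4 = 0.002146
The M+2 peak is largest (0.416096); scaling to 100 gives 91.1 : 100.0 : 41.1 : 7.5 : 0.5.

91.1 : 100.0 : 41.1 : 7.5 : 0.5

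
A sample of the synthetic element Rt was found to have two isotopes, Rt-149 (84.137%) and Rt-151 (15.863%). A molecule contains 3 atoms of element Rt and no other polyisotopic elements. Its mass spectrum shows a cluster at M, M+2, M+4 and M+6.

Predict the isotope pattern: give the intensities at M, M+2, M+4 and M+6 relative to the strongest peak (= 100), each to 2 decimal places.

100.00 : 56.56 : 10.66 : 0.67

The 3 Rt atoms are independent, so intensities follow the terms of (0.84137 + 0.15863)^3.
P(M) = 0.84137^3 = 0.595609
P(M+2) = 3 × 0.84137^2 × 0.15863^1 = 0.336884
P(M+4) = 3 × 0.84137^1 × 0.15863^2 = 0.063515
P(M+6) = 0.15863^3 = 0.003992
The M peak is largest (0.595609); scaling to 100 gives 100.00 : 56.56 : 10.66 : 0.67.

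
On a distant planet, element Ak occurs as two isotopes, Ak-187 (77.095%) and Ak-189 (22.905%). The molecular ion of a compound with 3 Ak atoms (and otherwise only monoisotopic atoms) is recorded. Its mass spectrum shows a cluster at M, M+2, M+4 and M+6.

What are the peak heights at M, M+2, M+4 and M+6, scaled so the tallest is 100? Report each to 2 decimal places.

The 3 Ak atoms are independent, so intensities follow the terms of (0.77095 + 0.22905)^3.
P(M) = 0.77095^3 = 0.458225
P(M+2) = 3 × 0.77095^2 × 0.22905^1 = 0.408417
P(M+4) = 3 × 0.77095^1 × 0.22905^2 = 0.121341
P(M+6) = 0.22905^3 = 0.012017
The M peak is largest (0.458225); scaling to 100 gives 100.00 : 89.13 : 26.48 : 2.62.

100.00 : 89.13 : 26.48 : 2.62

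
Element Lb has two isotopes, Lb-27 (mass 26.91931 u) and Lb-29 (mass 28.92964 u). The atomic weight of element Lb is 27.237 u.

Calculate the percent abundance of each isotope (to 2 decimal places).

Let x be the fractional abundance of Lb-27; then Lb-29 has abundance 1 − x.
26.91931·x + 28.92964·(1 − x) = 27.237
(26.91931 − 28.92964)·x = 27.237 − 28.92964
x = -1.69264 / -2.01033 = 0.84197 → 84.20% Lb-27, 15.80% Lb-29.

Lb-27: 84.20%, Lb-29: 15.80%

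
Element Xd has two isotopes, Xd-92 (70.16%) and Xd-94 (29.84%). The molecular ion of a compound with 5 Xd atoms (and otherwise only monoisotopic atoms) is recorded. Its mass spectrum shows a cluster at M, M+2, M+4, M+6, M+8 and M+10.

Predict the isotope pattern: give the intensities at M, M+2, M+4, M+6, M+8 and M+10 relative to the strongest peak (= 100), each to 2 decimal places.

The 5 Xd atoms are independent, so intensities follow the terms of (0.7016 + 0.2984)^5.
P(M) = 0.7016^5 = 0.170000
P(M+2) = 5 × 0.7016^4 × 0.2984^1 = 0.361516
P(M+4) = 10 × 0.7016^3 × 0.2984^2 = 0.307515
P(M+6) = 10 × 0.7016^2 × 0.2984^3 = 0.130790
P(M+8) = 5 × 0.7016^1 × 0.2984^4 = 0.027813
P(M+10) = 0.2984^5 = 0.002366
The M+2 peak is largest (0.361516); scaling to 100 gives 47.02 : 100.00 : 85.06 : 36.18 : 7.69 : 0.65.

47.02 : 100.00 : 85.06 : 36.18 : 7.69 : 0.65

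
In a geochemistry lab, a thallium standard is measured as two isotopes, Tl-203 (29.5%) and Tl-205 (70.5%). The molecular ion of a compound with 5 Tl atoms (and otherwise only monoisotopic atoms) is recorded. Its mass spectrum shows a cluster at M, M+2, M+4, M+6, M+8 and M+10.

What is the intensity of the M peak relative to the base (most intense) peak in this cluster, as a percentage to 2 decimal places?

0.61%

(0.295 + 0.705)^5 gives M 0.0022, M+2 0.0267, M+4 0.1276, M+6 0.3049, M+8 0.3644, M+10 0.1742; the largest is M+8.
P(M+8) = C(5,4) × 0.295^1 × 0.705^4 = 5 × 0.2950 × 0.24703385 = 0.364375 (base)
P(M) = C(5,0) × 0.295^5 × 0.705^0 = 1 × 0.00223414 × 1.0000 = 0.002234
Relative intensity = 0.002234 / 0.364375 × 100 = 0.61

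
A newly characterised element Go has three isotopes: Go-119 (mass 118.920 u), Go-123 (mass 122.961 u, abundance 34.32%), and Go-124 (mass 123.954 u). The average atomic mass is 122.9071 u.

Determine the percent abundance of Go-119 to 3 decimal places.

14.027%

Let x and y be the fractions of Go-119 and Go-124. Then x + y = 1 − 0.3432 = 0.6568 and 118.920x + 123.954y = 122.9071 − 0.3432×122.961 = 80.7068848.
Substituting: 118.920x + 123.954(0.6568 − x) = 80.7068848
(118.920 − 123.954)x = -0.7061024  ⇒  x = 0.14027, y = 0.51653
Go-119: 14.027%, Go-124: 51.653%.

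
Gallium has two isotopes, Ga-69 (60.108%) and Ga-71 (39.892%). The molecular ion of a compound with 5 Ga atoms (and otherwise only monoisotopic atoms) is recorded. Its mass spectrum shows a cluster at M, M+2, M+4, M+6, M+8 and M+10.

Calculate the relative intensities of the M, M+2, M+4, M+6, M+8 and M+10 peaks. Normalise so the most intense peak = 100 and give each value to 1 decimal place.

The 5 Ga atoms are independent, so intensities follow the terms of (0.60108 + 0.39892)^5.
P(M) = 0.60108^5 = 0.078462
P(M+2) = 5 × 0.60108^4 × 0.39892^1 = 0.260366
P(M+4) = 10 × 0.60108^3 × 0.39892^2 = 0.345596
P(M+6) = 10 × 0.60108^2 × 0.39892^3 = 0.229362
P(M+8) = 5 × 0.60108^1 × 0.39892^4 = 0.076111
P(M+10) = 0.39892^5 = 0.010103
The M+4 peak is largest (0.345596); scaling to 100 gives 22.7 : 75.3 : 100.0 : 66.4 : 22.0 : 2.9.

22.7 : 75.3 : 100.0 : 66.4 : 22.0 : 2.9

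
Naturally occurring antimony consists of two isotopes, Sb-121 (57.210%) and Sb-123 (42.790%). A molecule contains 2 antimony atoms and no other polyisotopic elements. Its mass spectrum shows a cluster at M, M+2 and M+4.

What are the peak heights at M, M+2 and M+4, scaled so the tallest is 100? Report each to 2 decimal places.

66.85 : 100.00 : 37.40

Each Sb atom is independently Sb-121 (p = 0.57210) or Sb-123 (q = 0.42790); the cluster is the binomial expansion (p + q)^2.
P(M) = 0.57210^2 = 0.327298
P(M+2) = 2 × 0.57210^1 × 0.42790^1 = 0.489603
P(M+4) = 0.42790^2 = 0.183098
The M+2 peak is largest (0.489603); scaling to 100 gives 66.85 : 100.00 : 37.40.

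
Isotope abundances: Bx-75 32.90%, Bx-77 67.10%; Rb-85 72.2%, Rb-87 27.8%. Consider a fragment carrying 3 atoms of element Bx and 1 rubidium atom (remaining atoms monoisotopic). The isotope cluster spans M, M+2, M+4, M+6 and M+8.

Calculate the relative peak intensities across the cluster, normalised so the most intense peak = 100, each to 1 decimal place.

Element Bx pattern (n=3): 0.03561129 : 0.21788913 : 0.44438787 : 0.30211171
Rubidium pattern (n=1): 0.7220 : 0.2780
Convolve the two distributions (both contribute in 2-u steps):
  M: 0.03561129×0.7220 = 0.025711
  M+2: 0.03561129×0.2780 + 0.21788913×0.7220 = 0.167216
  M+4: 0.21788913×0.2780 + 0.44438787×0.7220 = 0.381421
  M+6: 0.44438787×0.2780 + 0.30211171×0.7220 = 0.341664
  M+8: 0.30211171×0.2780 = 0.083987
Scale to base peak (0.381421) = 100: 6.7 : 43.8 : 100.0 : 89.6 : 22.0

6.7 : 43.8 : 100.0 : 89.6 : 22.0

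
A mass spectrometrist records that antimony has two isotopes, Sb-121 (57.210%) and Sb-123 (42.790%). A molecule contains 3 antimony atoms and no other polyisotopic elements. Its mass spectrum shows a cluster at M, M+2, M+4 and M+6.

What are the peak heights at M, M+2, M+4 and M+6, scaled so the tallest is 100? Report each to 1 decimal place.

The 3 Sb atoms are independent, so intensities follow the terms of (0.57210 + 0.42790)^3.
P(M) = 0.57210^3 = 0.187247
P(M+2) = 3 × 0.57210^2 × 0.42790^1 = 0.420153
P(M+4) = 3 × 0.57210^1 × 0.42790^2 = 0.314252
P(M+6) = 0.42790^3 = 0.078348
The M+2 peak is largest (0.420153); scaling to 100 gives 44.6 : 100.0 : 74.8 : 18.6.

44.6 : 100.0 : 74.8 : 18.6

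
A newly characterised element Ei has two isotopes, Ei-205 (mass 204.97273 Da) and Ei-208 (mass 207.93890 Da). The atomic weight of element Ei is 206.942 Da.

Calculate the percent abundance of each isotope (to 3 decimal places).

Ei-205: 33.609%, Ei-208: 66.391%

Let x be the fractional abundance of Ei-205; then Ei-208 has abundance 1 − x.
204.97273·x + 207.93890·(1 − x) = 206.942
(204.97273 − 207.93890)·x = 206.942 − 207.93890
x = -0.99690 / -2.96617 = 0.33609 → 33.609% Ei-205, 66.391% Ei-208.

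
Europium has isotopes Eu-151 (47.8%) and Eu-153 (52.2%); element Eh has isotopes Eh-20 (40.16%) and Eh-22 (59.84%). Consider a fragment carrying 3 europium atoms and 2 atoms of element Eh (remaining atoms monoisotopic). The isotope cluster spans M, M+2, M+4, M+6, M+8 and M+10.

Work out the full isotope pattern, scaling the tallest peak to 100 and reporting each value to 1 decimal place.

5.2 : 32.5 : 80.9 : 100.0 : 61.5 : 15.0

Europium pattern (n=3): 0.10921535 : 0.35780594 : 0.39074206 : 0.14223665
Element Eh pattern (n=2): 0.16128256 : 0.48063488 : 0.35808256
Convolve the two distributions (both contribute in 2-u steps):
  M: 0.10921535×0.16128256 = 0.017615
  M+2: 0.10921535×0.48063488 + 0.35780594×0.16128256 = 0.110201
  M+4: 0.10921535×0.35808256 + 0.35780594×0.48063488 + 0.39074206×0.16128256 = 0.274102
  M+6: 0.35780594×0.35808256 + 0.39074206×0.48063488 + 0.14223665×0.16128256 = 0.338869
  M+8: 0.39074206×0.35808256 + 0.14223665×0.48063488 = 0.208282
  M+10: 0.14223665×0.35808256 = 0.050932
Scale to base peak (0.338869) = 100: 5.2 : 32.5 : 80.9 : 100.0 : 61.5 : 15.0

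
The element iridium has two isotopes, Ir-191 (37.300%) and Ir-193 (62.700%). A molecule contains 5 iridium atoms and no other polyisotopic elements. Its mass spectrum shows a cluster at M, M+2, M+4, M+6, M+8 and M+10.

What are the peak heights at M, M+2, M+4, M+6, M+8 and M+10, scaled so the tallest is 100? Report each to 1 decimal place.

Expanding (0.37300 + 0.62700)^5:
P(M) = 0.37300^5 = 0.007220
P(M+2) = 5 × 0.37300^4 × 0.62700^1 = 0.060684
P(M+4) = 10 × 0.37300^3 × 0.62700^2 = 0.204015
P(M+6) = 10 × 0.37300^2 × 0.62700^3 = 0.342942
P(M+8) = 5 × 0.37300^1 × 0.62700^4 = 0.288237
P(M+10) = 0.62700^5 = 0.096903
The M+6 peak is largest (0.342942); scaling to 100 gives 2.1 : 17.7 : 59.5 : 100.0 : 84.0 : 28.3.

2.1 : 17.7 : 59.5 : 100.0 : 84.0 : 28.3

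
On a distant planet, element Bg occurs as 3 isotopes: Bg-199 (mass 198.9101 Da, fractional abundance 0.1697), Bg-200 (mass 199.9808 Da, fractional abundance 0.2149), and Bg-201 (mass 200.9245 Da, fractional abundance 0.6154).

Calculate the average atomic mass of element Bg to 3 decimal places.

Weight each isotope mass by its fractional abundance: 0.1697 × 198.9101 + 0.2149 × 199.9808 + 0.6154 × 200.9245
= 33.75504 + 42.97587 + 123.64894 = 200.37985 Da

200.380 Da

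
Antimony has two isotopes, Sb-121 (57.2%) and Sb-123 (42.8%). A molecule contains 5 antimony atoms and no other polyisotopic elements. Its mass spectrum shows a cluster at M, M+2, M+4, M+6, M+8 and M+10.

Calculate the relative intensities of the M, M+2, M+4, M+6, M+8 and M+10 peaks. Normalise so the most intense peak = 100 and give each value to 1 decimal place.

17.9 : 66.8 : 100.0 : 74.8 : 28.0 : 4.2

The 5 Sb atoms are independent, so intensities follow the terms of (0.572 + 0.428)^5.
P(M) = 0.572^5 = 0.061232
P(M+2) = 5 × 0.572^4 × 0.428^1 = 0.229086
P(M+4) = 10 × 0.572^3 × 0.428^2 = 0.342827
P(M+6) = 10 × 0.572^2 × 0.428^3 = 0.256521
P(M+8) = 5 × 0.572^1 × 0.428^4 = 0.095971
P(M+10) = 0.428^5 = 0.014362
The M+4 peak is largest (0.342827); scaling to 100 gives 17.9 : 66.8 : 100.0 : 74.8 : 28.0 : 4.2.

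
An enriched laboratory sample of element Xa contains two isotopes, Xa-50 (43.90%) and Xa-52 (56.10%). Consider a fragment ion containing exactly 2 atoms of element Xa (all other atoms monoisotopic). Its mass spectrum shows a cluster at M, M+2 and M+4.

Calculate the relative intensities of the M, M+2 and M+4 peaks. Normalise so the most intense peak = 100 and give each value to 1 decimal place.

Expanding (0.4390 + 0.5610)^2:
P(M) = 0.4390^2 = 0.192721
P(M+2) = 2 × 0.4390^1 × 0.5610^1 = 0.492558
P(M+4) = 0.5610^2 = 0.314721
The M+2 peak is largest (0.492558); scaling to 100 gives 39.1 : 100.0 : 63.9.

39.1 : 100.0 : 63.9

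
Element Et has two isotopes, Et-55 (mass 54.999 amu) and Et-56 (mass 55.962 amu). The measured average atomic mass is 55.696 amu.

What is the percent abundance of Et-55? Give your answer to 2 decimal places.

With x = fraction of Et-55 (so Et-56 is 1 − x):
54.999·x + 55.962·(1 − x) = 55.696
(54.999 − 55.962)·x = 55.696 − 55.962
x = -0.266 / -0.963 = 0.27622 → 27.62% Et-55, 72.38% Et-56.

27.62%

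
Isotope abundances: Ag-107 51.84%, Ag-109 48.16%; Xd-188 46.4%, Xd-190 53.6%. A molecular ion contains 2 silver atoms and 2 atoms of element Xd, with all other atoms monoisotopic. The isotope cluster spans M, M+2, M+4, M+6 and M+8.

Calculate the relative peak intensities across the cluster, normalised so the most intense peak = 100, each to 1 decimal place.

Silver pattern (n=2): 0.26873856 : 0.49932288 : 0.23193856
Element Xd pattern (n=2): 0.215296 : 0.497408 : 0.287296
Convolve the two distributions (both contribute in 2-u steps):
  M: 0.26873856×0.215296 = 0.057858
  M+2: 0.26873856×0.497408 + 0.49932288×0.215296 = 0.241175
  M+4: 0.26873856×0.287296 + 0.49932288×0.497408 + 0.23193856×0.215296 = 0.375510
  M+6: 0.49932288×0.287296 + 0.23193856×0.497408 = 0.258822
  M+8: 0.23193856×0.287296 = 0.066635
Scale to base peak (0.375510) = 100: 15.4 : 64.2 : 100.0 : 68.9 : 17.7

15.4 : 64.2 : 100.0 : 68.9 : 17.7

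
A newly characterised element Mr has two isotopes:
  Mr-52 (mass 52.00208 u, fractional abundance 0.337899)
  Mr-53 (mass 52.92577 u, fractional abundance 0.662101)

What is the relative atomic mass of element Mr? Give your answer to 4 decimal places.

52.6137 u

Ar = Σ fᵢ·mᵢ = 0.337899 × 52.00208 + 0.662101 × 52.92577
= 17.571451 + 35.042205 = 52.613656 u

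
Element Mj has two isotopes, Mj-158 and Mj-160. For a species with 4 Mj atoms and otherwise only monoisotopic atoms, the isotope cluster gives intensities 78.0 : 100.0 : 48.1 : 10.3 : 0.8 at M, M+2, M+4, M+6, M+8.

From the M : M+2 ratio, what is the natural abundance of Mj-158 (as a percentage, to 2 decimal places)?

If p is the fraction of Mj that is Mj-158, then I(M+2)/I(M) = [C(4,1)·p^3·(1−p)] / p^4 = 4·(1−p)/p = 100.0/78.0 = 1.2821
(1−p)/p = 1.2821/4 = 0.3205  ⇒  p = 1/(1 + 0.3205) = 0.7573
Mj-158: 75.73%, Mj-160: 24.27%.

75.73%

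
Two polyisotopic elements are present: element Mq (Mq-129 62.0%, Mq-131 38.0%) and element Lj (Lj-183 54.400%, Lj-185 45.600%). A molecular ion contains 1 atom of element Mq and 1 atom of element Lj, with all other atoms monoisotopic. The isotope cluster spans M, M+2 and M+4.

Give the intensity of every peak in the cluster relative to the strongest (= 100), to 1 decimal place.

68.9 : 100.0 : 35.4

Element Mq pattern (n=1): 0.6200 : 0.3800
Element Lj pattern (n=1): 0.5440 : 0.4560
Convolve the two distributions (both contribute in 2-u steps):
  M: 0.6200×0.5440 = 0.337280
  M+2: 0.6200×0.4560 + 0.3800×0.5440 = 0.489440
  M+4: 0.3800×0.4560 = 0.173280
Scale to base peak (0.489440) = 100: 68.9 : 100.0 : 35.4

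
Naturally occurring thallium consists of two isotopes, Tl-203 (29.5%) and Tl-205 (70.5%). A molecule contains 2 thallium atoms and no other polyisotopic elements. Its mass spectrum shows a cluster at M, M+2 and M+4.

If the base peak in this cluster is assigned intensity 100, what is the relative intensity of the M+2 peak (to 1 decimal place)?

Term probabilities: M 0.0870, M+2 0.4160, M+4 0.4970. Base peak = M+4.
P(M+4) = C(2,2) × 0.295^0 × 0.705^2 = 1 × 1.0000 × 0.497025 = 0.497025 (base)
P(M+2) = C(2,1) × 0.295^1 × 0.705^1 = 2 × 0.2950 × 0.7050 = 0.415950
Relative intensity = 0.415950 / 0.497025 × 100 = 83.7

83.7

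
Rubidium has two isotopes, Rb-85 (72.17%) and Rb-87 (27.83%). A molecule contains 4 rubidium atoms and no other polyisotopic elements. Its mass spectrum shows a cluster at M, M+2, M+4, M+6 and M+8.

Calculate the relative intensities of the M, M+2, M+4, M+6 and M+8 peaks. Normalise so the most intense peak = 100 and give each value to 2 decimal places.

Expanding (0.7217 + 0.2783)^4:
P(M) = 0.7217^4 = 0.271286
P(M+2) = 4 × 0.7217^3 × 0.2783^1 = 0.418450
P(M+4) = 6 × 0.7217^2 × 0.2783^2 = 0.242042
P(M+6) = 4 × 0.7217^1 × 0.2783^3 = 0.062224
P(M+8) = 0.2783^4 = 0.005999
The M+2 peak is largest (0.418450); scaling to 100 gives 64.83 : 100.00 : 57.84 : 14.87 : 1.43.

64.83 : 100.00 : 57.84 : 14.87 : 1.43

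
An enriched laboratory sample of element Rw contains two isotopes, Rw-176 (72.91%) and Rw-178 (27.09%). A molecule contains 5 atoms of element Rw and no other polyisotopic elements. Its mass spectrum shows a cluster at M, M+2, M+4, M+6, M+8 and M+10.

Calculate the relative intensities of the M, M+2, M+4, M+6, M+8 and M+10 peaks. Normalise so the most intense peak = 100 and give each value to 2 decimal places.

Each Rw atom is independently Rw-176 (p = 0.7291) or Rw-178 (q = 0.2709); the cluster is the binomial expansion (p + q)^5.
P(M) = 0.7291^5 = 0.206032
P(M+2) = 5 × 0.7291^4 × 0.2709^1 = 0.382761
P(M+4) = 10 × 0.7291^3 × 0.2709^2 = 0.284433
P(M+6) = 10 × 0.7291^2 × 0.2709^3 = 0.105682
P(M+8) = 5 × 0.7291^1 × 0.2709^4 = 0.019633
P(M+10) = 0.2709^5 = 0.001459
The M+2 peak is largest (0.382761); scaling to 100 gives 53.83 : 100.00 : 74.31 : 27.61 : 5.13 : 0.38.

53.83 : 100.00 : 74.31 : 27.61 : 5.13 : 0.38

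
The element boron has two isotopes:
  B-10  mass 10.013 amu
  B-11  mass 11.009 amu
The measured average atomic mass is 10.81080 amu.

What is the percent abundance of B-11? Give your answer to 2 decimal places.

80.10%

Writing the weighted mean with unknown fraction x of B-10:
10.013·x + 11.009·(1 − x) = 10.81080
(10.013 − 11.009)·x = 10.81080 − 11.009
x = -0.19820 / -0.996 = 0.19900 → 19.90% B-10, 80.10% B-11.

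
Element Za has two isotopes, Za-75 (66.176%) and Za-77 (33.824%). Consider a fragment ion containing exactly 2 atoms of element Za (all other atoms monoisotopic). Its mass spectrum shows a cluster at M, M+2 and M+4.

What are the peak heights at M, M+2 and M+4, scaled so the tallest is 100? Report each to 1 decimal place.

Expanding (0.66176 + 0.33824)^2:
P(M) = 0.66176^2 = 0.437926
P(M+2) = 2 × 0.66176^1 × 0.33824^1 = 0.447667
P(M+4) = 0.33824^2 = 0.114406
The M+2 peak is largest (0.447667); scaling to 100 gives 97.8 : 100.0 : 25.6.

97.8 : 100.0 : 25.6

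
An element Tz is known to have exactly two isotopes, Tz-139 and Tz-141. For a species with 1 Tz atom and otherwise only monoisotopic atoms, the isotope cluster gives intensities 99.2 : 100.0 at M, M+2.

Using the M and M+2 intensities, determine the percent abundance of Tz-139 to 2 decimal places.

Let p = fractional abundance of Tz-139. I(M+2)/I(M) = [C(1,1)·p^0·(1−p)] / p^1 = 1·(1−p)/p = 100.0/99.2 = 1.0081
(1−p)/p = 1.0081/1 = 1.0081  ⇒  p = 1/(1 + 1.0081) = 0.4980
Tz-139: 49.80%, Tz-141: 50.20%.

49.80%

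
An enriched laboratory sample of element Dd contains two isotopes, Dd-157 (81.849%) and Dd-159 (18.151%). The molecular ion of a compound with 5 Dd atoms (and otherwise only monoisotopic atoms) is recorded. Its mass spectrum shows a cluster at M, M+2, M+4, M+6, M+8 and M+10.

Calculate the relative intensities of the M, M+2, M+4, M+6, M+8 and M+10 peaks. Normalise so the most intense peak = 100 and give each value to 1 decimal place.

90.2 : 100.0 : 44.4 : 9.8 : 1.1 : 0.0

Each Dd atom is independently Dd-157 (p = 0.81849) or Dd-159 (q = 0.18151); the cluster is the binomial expansion (p + q)^5.
P(M) = 0.81849^5 = 0.367339
P(M+2) = 5 × 0.81849^4 × 0.18151^1 = 0.407309
P(M+4) = 10 × 0.81849^3 × 0.18151^2 = 0.180651
P(M+6) = 10 × 0.81849^2 × 0.18151^3 = 0.040062
P(M+8) = 5 × 0.81849^1 × 0.18151^4 = 0.004442
P(M+10) = 0.18151^5 = 0.000197
The M+2 peak is largest (0.407309); scaling to 100 gives 90.2 : 100.0 : 44.4 : 9.8 : 1.1 : 0.0.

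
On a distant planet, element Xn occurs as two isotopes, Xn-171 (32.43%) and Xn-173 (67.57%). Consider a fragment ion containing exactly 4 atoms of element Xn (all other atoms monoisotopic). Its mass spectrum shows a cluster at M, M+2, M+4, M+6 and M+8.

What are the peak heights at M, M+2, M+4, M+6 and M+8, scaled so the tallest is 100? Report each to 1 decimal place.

2.8 : 23.0 : 72.0 : 100.0 : 52.1

Expanding (0.3243 + 0.6757)^4:
P(M) = 0.3243^4 = 0.011061
P(M+2) = 4 × 0.3243^3 × 0.6757^1 = 0.092184
P(M+4) = 6 × 0.3243^2 × 0.6757^2 = 0.288106
P(M+6) = 4 × 0.3243^1 × 0.6757^3 = 0.400192
P(M+8) = 0.6757^4 = 0.208457
The M+6 peak is largest (0.400192); scaling to 100 gives 2.8 : 23.0 : 72.0 : 100.0 : 52.1.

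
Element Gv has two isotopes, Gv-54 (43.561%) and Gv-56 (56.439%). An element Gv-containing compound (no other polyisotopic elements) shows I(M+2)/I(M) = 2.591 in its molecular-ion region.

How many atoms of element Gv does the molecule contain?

With n Gv atoms, P(M+2)/P(M) = C(n,1)·p^(n−1)q / p^n = n·q/p = n · 0.56439/0.43561.
n = 2.591 × 0.43561/0.56439 = 2.00 ≈ 2

2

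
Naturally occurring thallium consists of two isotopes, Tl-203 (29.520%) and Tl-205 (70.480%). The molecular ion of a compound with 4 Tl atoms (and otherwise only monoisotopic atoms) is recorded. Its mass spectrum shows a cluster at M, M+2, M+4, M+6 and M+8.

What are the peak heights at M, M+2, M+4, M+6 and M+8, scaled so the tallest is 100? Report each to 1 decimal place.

Expanding (0.29520 + 0.70480)^4:
P(M) = 0.29520^4 = 0.007594
P(M+2) = 4 × 0.29520^3 × 0.70480^1 = 0.072523
P(M+4) = 6 × 0.29520^2 × 0.70480^2 = 0.259726
P(M+6) = 4 × 0.29520^1 × 0.70480^3 = 0.413403
P(M+8) = 0.70480^4 = 0.246754
The M+6 peak is largest (0.413403); scaling to 100 gives 1.8 : 17.5 : 62.8 : 100.0 : 59.7.

1.8 : 17.5 : 62.8 : 100.0 : 59.7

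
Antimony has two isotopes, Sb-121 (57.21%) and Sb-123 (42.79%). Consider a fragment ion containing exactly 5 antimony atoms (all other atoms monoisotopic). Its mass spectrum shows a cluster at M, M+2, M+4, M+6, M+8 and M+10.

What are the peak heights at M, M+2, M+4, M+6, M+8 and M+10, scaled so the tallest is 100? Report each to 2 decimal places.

17.88 : 66.85 : 100.00 : 74.79 : 27.97 : 4.18

Expanding (0.5721 + 0.4279)^5:
P(M) = 0.5721^5 = 0.061286
P(M+2) = 5 × 0.5721^4 × 0.4279^1 = 0.229192
P(M+4) = 10 × 0.5721^3 × 0.4279^2 = 0.342847
P(M+6) = 10 × 0.5721^2 × 0.4279^3 = 0.256431
P(M+8) = 5 × 0.5721^1 × 0.4279^4 = 0.095898
P(M+10) = 0.4279^5 = 0.014345
The M+4 peak is largest (0.342847); scaling to 100 gives 17.88 : 66.85 : 100.00 : 74.79 : 27.97 : 4.18.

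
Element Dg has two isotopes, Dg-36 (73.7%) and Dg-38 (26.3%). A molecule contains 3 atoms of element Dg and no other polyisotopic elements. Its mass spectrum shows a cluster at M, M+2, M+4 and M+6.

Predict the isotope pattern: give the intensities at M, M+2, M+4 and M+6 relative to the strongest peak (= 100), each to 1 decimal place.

Expanding (0.737 + 0.263)^3:
P(M) = 0.737^3 = 0.400316
P(M+2) = 3 × 0.737^2 × 0.263^1 = 0.428560
P(M+4) = 3 × 0.737^1 × 0.263^2 = 0.152933
P(M+6) = 0.263^3 = 0.018191
The M+2 peak is largest (0.428560); scaling to 100 gives 93.4 : 100.0 : 35.7 : 4.2.

93.4 : 100.0 : 35.7 : 4.2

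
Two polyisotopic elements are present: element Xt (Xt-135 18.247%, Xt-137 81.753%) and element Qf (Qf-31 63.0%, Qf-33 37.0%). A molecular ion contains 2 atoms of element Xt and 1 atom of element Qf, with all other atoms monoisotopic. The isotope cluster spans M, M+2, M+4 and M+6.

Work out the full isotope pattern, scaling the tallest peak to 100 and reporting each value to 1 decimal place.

3.9 : 37.7 : 100.0 : 46.5

Element Xt pattern (n=2): 0.0332953 : 0.2983494 : 0.6683553
Element Qf pattern (n=1): 0.6300 : 0.3700
Convolve the two distributions (both contribute in 2-u steps):
  M: 0.0332953×0.6300 = 0.020976
  M+2: 0.0332953×0.3700 + 0.2983494×0.6300 = 0.200279
  M+4: 0.2983494×0.3700 + 0.6683553×0.6300 = 0.531453
  M+6: 0.6683553×0.3700 = 0.247291
Scale to base peak (0.531453) = 100: 3.9 : 37.7 : 100.0 : 46.5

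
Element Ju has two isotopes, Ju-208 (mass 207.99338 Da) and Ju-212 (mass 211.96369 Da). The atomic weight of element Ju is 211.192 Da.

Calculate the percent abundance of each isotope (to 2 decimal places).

Ju-208: 19.44%, Ju-212: 80.56%

With x = fraction of Ju-208 (so Ju-212 is 1 − x):
207.99338·x + 211.96369·(1 − x) = 211.192
(207.99338 − 211.96369)·x = 211.192 − 211.96369
x = -0.77169 / -3.97031 = 0.19437 → 19.44% Ju-208, 80.56% Ju-212.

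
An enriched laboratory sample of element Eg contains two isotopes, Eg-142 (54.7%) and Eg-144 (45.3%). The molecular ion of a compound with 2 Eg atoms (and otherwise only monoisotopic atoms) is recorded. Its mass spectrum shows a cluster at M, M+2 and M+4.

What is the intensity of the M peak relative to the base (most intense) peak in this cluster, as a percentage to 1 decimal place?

Binomial terms of (0.547 + 0.453)^2: M 0.2992, M+2 0.4956, M+4 0.2052 → M+2 is the base peak.
P(M+2) = C(2,1) × 0.547^1 × 0.453^1 = 2 × 0.5470 × 0.4530 = 0.495582 (base)
P(M) = C(2,0) × 0.547^2 × 0.453^0 = 1 × 0.299209 × 1.0000 = 0.299209
Relative intensity = 0.299209 / 0.495582 × 100 = 60.4

60.4%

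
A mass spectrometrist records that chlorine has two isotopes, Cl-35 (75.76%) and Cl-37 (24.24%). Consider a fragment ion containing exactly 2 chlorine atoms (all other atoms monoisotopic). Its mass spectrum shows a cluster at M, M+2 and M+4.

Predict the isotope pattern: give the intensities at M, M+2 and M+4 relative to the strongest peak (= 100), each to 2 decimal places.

100.00 : 63.99 : 10.24

Expanding (0.7576 + 0.2424)^2:
P(M) = 0.7576^2 = 0.573958
P(M+2) = 2 × 0.7576^1 × 0.2424^1 = 0.367284
P(M+4) = 0.2424^2 = 0.058758
The M peak is largest (0.573958); scaling to 100 gives 100.00 : 63.99 : 10.24.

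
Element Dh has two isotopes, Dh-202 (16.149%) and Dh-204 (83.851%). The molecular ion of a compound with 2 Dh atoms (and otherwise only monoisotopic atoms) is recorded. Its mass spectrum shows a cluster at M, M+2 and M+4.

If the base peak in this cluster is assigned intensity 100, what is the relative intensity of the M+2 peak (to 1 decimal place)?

Term probabilities: M 0.0261, M+2 0.2708, M+4 0.7031. Base peak = M+4.
P(M+4) = C(2,2) × 0.16149^0 × 0.83851^2 = 1 × 1.0000 × 0.70309902 = 0.703099 (base)
P(M+2) = C(2,1) × 0.16149^1 × 0.83851^1 = 2 × 0.16149 × 0.83851 = 0.270822
Relative intensity = 0.270822 / 0.703099 × 100 = 38.5

38.5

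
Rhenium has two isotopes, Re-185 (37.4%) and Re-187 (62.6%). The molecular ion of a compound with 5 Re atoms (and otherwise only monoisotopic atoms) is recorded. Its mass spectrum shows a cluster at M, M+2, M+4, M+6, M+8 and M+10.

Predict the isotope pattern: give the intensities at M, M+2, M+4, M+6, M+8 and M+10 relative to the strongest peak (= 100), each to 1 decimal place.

Expanding (0.374 + 0.626)^5:
P(M) = 0.374^5 = 0.007317
P(M+2) = 5 × 0.374^4 × 0.626^1 = 0.061239
P(M+4) = 10 × 0.374^3 × 0.626^2 = 0.205005
P(M+6) = 10 × 0.374^2 × 0.626^3 = 0.343136
P(M+8) = 5 × 0.374^1 × 0.626^4 = 0.287170
P(M+10) = 0.626^5 = 0.096133
The M+6 peak is largest (0.343136); scaling to 100 gives 2.1 : 17.8 : 59.7 : 100.0 : 83.7 : 28.0.

2.1 : 17.8 : 59.7 : 100.0 : 83.7 : 28.0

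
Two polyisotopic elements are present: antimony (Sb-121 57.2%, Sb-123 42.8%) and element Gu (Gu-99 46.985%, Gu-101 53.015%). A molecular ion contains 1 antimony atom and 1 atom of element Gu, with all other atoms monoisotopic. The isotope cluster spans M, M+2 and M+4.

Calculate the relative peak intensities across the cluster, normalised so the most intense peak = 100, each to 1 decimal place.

53.3 : 100.0 : 45.0

Antimony pattern (n=1): 0.5720 : 0.4280
Element Gu pattern (n=1): 0.46985 : 0.53015
Convolve the two distributions (both contribute in 2-u steps):
  M: 0.5720×0.46985 = 0.268754
  M+2: 0.5720×0.53015 + 0.4280×0.46985 = 0.504342
  M+4: 0.4280×0.53015 = 0.226904
Scale to base peak (0.504342) = 100: 53.3 : 100.0 : 45.0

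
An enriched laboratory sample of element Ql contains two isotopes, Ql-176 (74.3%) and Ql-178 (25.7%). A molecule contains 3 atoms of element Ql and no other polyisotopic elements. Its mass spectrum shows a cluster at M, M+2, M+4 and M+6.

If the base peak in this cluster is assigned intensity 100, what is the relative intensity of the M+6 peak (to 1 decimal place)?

4.0

(0.743 + 0.257)^3 gives M 0.4102, M+2 0.4256, M+4 0.1472, M+6 0.0170; the largest is M+2.
P(M+2) = C(3,1) × 0.743^2 × 0.257^1 = 3 × 0.552049 × 0.2570 = 0.425630 (base)
P(M+6) = C(3,3) × 0.743^0 × 0.257^3 = 1 × 1.0000 × 0.01697459 = 0.016975
Relative intensity = 0.016975 / 0.425630 × 100 = 4.0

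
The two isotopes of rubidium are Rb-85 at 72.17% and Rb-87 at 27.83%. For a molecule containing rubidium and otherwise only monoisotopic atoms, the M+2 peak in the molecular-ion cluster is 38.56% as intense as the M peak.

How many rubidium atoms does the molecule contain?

For n independent Rb atoms, I(M+2)/I(M) = n · (abundance Rb-87) / (abundance Rb-85) = n · 0.2783/0.7217.
n = 0.3856 × 0.7217/0.2783 = 1.00 ≈ 1

1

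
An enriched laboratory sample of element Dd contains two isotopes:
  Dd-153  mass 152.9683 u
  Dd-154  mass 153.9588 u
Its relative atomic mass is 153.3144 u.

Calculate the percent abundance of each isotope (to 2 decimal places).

Writing the weighted mean with unknown fraction x of Dd-153:
152.9683·x + 153.9588·(1 − x) = 153.3144
(152.9683 − 153.9588)·x = 153.3144 − 153.9588
x = -0.6444 / -0.9905 = 0.65058 → 65.06% Dd-153, 34.94% Dd-154.

Dd-153: 65.06%, Dd-154: 34.94%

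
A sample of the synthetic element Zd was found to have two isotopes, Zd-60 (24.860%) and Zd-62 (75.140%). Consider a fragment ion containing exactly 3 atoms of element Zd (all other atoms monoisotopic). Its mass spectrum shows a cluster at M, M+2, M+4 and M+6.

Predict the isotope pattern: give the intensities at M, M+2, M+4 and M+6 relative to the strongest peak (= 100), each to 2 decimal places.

The 3 Zd atoms are independent, so intensities follow the terms of (0.24860 + 0.75140)^3.
P(M) = 0.24860^3 = 0.015364
P(M+2) = 3 × 0.24860^2 × 0.75140^1 = 0.139314
P(M+4) = 3 × 0.24860^1 × 0.75140^2 = 0.421080
P(M+6) = 0.75140^3 = 0.424242
The M+6 peak is largest (0.424242); scaling to 100 gives 3.62 : 32.84 : 99.25 : 100.00.

3.62 : 32.84 : 99.25 : 100.00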